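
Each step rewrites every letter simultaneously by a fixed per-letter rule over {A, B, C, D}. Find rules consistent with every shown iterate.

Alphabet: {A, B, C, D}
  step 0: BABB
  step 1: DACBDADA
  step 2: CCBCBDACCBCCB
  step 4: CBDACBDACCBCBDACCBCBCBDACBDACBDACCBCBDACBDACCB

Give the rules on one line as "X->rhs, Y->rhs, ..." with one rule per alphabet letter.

A->CB, B->DA, C->CB, D->C

  step 1 ⇒ step 2: DACBDADA ⇒ C·CB·CB·DA·C·CB·C·CB
    A ↦ CB
    B ↦ DA
    C ↦ CB
    D ↦ C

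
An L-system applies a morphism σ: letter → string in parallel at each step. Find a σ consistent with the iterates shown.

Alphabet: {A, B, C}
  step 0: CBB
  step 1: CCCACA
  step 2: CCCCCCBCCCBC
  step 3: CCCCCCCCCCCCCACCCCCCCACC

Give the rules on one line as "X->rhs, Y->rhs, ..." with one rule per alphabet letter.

A->BC, B->CA, C->CC

  step 2 ⇒ step 3: CCCCCCBCCCBC ⇒ CC·CC·CC·CC·CC·CC·CA·CC·CC·CC·CA·CC
    B ↦ CA
    C ↦ CC
  step 1 ⇒ step 2: CCCACA ⇒ CC·CC·CC·BC·CC·BC
    A ↦ BC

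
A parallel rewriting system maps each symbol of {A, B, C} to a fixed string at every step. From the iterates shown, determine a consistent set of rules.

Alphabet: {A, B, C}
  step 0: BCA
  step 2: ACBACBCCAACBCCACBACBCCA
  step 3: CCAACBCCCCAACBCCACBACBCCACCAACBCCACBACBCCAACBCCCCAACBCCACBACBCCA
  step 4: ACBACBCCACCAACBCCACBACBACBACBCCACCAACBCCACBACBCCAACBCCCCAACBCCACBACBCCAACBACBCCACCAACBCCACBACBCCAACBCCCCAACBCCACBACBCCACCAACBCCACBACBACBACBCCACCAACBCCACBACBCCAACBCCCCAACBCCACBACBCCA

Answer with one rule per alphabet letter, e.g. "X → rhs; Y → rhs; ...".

A->CCA, B->CC, C->ACB

  step 3 ⇒ step 4: CCAACBCCCCAACBCCACBACBCCACCAACBCCACBACBCCAACBCCCCAACBCCACBACBCCA ⇒ ACB·ACB·CCA·CCA·ACB·CC·ACB·ACB·ACB·ACB·CCA·CCA·ACB·CC·ACB·ACB·CCA·ACB·CC·CCA·ACB·CC·ACB·ACB·CCA·ACB·ACB·CCA·CCA·ACB·CC·ACB·ACB·CCA·ACB·CC·CCA·ACB·CC·ACB·ACB·CCA·CCA·ACB·CC·ACB·ACB·ACB·ACB·CCA·CCA·ACB·CC·ACB·ACB·CCA·ACB·CC·CCA·ACB·CC·ACB·ACB·CCA
    A ↦ CCA
    B ↦ CC
    C ↦ ACB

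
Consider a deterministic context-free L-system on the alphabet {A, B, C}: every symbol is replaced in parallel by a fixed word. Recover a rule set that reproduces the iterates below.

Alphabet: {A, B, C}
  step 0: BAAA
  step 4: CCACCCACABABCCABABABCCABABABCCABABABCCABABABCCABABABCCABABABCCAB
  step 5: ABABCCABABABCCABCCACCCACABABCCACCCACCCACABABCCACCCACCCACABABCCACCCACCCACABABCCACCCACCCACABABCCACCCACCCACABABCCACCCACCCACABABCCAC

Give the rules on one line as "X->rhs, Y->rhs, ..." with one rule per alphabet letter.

  step 4 ⇒ step 5: CCACCCACABABCCABABABCCABABABCCABABABCCABABABCCABABABCCABABABCCAB ⇒ AB·AB·CC·AB·AB·AB·CC·AB·CC·AC·CC·AC·AB·AB·CC·AC·CC·AC·CC·AC·AB·AB·CC·AC·CC·AC·CC·AC·AB·AB·CC·AC·CC·AC·CC·AC·AB·AB·CC·AC·CC·AC·CC·AC·AB·AB·CC·AC·CC·AC·CC·AC·AB·AB·CC·AC·CC·AC·CC·AC·AB·AB·CC·AC
    A ↦ CC
    B ↦ AC
    C ↦ AB

A->CC, B->AC, C->AB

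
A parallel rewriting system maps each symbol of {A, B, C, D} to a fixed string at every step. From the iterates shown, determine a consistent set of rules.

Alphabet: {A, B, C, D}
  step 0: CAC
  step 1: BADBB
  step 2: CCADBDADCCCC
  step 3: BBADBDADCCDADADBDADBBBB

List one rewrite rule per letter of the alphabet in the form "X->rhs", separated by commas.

  step 2 ⇒ step 3: CCADBDADCCCC ⇒ B·B·ADB·DAD·CC·DAD·ADB·DAD·B·B·B·B
    A ↦ ADB
    B ↦ CC
    C ↦ B
    D ↦ DAD

A->ADB, B->CC, C->B, D->DAD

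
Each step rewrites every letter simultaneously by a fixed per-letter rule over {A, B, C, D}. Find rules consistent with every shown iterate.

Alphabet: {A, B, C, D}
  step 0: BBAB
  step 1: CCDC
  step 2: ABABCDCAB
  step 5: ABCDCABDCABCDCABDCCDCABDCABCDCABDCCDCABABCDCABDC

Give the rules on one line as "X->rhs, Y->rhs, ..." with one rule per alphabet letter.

A->D, B->C, C->AB, D->CDC

  step 1 ⇒ step 2: CCDC ⇒ AB·AB·CDC·AB
    C ↦ AB
    D ↦ CDC
  step 0 ⇒ step 1: BBAB ⇒ C·C·D·C
    A ↦ D
  step 0 ⇒ step 1: BBAB ⇒ C·C·D·C
    B ↦ C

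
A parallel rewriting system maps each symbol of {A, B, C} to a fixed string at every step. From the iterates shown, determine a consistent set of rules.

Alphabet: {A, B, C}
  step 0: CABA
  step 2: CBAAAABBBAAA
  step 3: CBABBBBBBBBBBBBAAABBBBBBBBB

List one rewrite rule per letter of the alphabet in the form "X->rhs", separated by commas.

  step 2 ⇒ step 3: CBAAAABBBAAA ⇒ CB·A·BBB·BBB·BBB·BBB·A·A·A·BBB·BBB·BBB
    A ↦ BBB
    B ↦ A
    C ↦ CB

A->BBB, B->A, C->CB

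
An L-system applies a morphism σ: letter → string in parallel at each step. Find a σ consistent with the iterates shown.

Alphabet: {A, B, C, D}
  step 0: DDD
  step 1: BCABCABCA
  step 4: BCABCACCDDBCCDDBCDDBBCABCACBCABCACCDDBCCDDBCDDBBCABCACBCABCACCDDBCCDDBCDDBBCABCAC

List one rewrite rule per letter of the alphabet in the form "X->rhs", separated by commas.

  step 0 ⇒ step 1: DDD ⇒ BCA·BCA·BCA
    D ↦ BCA
    A ↦ C  (constrained at step 1)
    B ↦ C  (constrained at step 1)
    C ↦ DDB  (constrained at step 1)

A->C, B->C, C->DDB, D->BCA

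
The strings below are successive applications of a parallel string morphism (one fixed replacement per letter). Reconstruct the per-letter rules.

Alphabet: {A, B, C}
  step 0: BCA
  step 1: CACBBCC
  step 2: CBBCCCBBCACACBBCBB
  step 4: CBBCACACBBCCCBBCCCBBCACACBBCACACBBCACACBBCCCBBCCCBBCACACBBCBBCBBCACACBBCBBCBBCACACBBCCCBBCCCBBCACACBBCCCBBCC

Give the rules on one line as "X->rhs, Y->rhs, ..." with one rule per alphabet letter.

  step 1 ⇒ step 2: CACBBCC ⇒ CBB·CC·CBB·CA·CA·CBB·CBB
    A ↦ CC
    B ↦ CA
    C ↦ CBB

A->CC, B->CA, C->CBB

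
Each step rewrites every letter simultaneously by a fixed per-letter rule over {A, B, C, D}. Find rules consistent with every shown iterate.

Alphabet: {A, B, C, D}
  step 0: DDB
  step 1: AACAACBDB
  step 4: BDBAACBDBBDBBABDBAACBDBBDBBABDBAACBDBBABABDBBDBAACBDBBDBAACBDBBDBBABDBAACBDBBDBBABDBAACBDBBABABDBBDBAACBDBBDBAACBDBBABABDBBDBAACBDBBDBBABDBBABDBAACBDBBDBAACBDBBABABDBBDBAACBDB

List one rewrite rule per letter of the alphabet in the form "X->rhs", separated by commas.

A->BA, B->BDB, C->BDB, D->AAC

  step 0 ⇒ step 1: DDB ⇒ AAC·AAC·BDB
    B ↦ BDB
    D ↦ AAC
    A ↦ BA  (constrained at step 1)
    C ↦ BDB  (constrained at step 1)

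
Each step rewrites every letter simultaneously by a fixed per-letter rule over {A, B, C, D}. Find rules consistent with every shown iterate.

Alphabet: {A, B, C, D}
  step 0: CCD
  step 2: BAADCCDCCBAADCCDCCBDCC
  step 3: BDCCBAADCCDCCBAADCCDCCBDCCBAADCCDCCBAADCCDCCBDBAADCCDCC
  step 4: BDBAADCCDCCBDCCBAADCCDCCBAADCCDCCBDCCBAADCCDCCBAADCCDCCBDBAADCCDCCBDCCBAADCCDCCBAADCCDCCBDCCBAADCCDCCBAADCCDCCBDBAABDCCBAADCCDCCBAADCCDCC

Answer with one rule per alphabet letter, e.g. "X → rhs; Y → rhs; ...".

  step 3 ⇒ step 4: BDCCBAADCCDCCBAADCCDCCBDCCBAADCCDCCBAADCCDCCBDBAADCCDCC ⇒ BD·BAA·DCC·DCC·BD·C·C·BAA·DCC·DCC·BAA·DCC·DCC·BD·C·C·BAA·DCC·DCC·BAA·DCC·DCC·BD·BAA·DCC·DCC·BD·C·C·BAA·DCC·DCC·BAA·DCC·DCC·BD·C·C·BAA·DCC·DCC·BAA·DCC·DCC·BD·BAA·BD·C·C·BAA·DCC·DCC·BAA·DCC·DCC
    A ↦ C
    B ↦ BD
    C ↦ DCC
    D ↦ BAA

A->C, B->BD, C->DCC, D->BAA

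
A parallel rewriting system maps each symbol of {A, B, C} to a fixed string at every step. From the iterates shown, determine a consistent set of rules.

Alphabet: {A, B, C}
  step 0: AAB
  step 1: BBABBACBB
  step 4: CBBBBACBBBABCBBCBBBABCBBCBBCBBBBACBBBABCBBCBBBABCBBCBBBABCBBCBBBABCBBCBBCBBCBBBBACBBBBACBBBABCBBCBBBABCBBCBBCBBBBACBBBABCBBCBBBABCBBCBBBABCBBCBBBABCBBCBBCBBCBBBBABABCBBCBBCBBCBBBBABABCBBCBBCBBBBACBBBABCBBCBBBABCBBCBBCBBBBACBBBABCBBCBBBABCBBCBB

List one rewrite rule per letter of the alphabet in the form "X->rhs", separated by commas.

A->BBA, B->CBB, C->BAB

  step 0 ⇒ step 1: AAB ⇒ BBA·BBA·CBB
    A ↦ BBA
    B ↦ CBB
    C ↦ BAB  (constrained at step 1)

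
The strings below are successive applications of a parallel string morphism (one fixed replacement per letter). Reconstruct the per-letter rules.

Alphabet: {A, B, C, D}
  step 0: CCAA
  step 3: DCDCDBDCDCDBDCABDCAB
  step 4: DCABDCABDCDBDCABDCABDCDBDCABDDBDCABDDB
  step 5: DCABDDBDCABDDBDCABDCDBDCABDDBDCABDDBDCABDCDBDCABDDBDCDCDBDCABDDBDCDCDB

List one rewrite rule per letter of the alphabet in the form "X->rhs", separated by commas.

A->D, B->DB, C->AB, D->DC

  step 4 ⇒ step 5: DCABDCABDCDBDCABDCABDCDBDCABDDBDCABDDB ⇒ DC·AB·D·DB·DC·AB·D·DB·DC·AB·DC·DB·DC·AB·D·DB·DC·AB·D·DB·DC·AB·DC·DB·DC·AB·D·DB·DC·DC·DB·DC·AB·D·DB·DC·DC·DB
    A ↦ D
    B ↦ DB
    C ↦ AB
    D ↦ DC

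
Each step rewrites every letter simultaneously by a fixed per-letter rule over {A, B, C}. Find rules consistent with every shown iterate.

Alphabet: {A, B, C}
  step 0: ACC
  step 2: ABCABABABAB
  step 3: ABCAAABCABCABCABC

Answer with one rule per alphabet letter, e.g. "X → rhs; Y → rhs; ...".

  step 2 ⇒ step 3: ABCABABABAB ⇒ AB·C·AA·AB·C·AB·C·AB·C·AB·C
    A ↦ AB
    B ↦ C
    C ↦ AA

A->AB, B->C, C->AA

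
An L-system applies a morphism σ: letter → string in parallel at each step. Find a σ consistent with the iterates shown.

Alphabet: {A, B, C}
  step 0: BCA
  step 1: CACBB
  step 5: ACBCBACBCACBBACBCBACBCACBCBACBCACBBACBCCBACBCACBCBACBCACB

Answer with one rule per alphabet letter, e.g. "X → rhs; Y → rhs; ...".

  step 0 ⇒ step 1: BCA ⇒ C·ACB·B
    A ↦ B
    B ↦ C
    C ↦ ACB

A->B, B->C, C->ACB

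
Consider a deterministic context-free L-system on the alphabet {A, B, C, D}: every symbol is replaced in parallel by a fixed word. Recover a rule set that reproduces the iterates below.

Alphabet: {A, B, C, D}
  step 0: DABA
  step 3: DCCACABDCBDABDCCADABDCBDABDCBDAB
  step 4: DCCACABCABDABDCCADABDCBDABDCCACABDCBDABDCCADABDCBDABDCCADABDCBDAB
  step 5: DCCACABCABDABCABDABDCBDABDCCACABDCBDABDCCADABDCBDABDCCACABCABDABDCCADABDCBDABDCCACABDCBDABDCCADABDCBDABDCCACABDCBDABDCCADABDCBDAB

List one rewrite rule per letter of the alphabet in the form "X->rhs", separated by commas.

  step 4 ⇒ step 5: DCCACABCABDABDCCADABDCBDABDCCACABDCBDABDCCADABDCBDABDCCADABDCBDAB ⇒ DC·CA·CA·B·CA·B·DAB·CA·B·DAB·DC·B·DAB·DC·CA·CA·B·DC·B·DAB·DC·CA·DAB·DC·B·DAB·DC·CA·CA·B·CA·B·DAB·DC·CA·DAB·DC·B·DAB·DC·CA·CA·B·DC·B·DAB·DC·CA·DAB·DC·B·DAB·DC·CA·CA·B·DC·B·DAB·DC·CA·DAB·DC·B·DAB
    A ↦ B
    B ↦ DAB
    C ↦ CA
    D ↦ DC

A->B, B->DAB, C->CA, D->DC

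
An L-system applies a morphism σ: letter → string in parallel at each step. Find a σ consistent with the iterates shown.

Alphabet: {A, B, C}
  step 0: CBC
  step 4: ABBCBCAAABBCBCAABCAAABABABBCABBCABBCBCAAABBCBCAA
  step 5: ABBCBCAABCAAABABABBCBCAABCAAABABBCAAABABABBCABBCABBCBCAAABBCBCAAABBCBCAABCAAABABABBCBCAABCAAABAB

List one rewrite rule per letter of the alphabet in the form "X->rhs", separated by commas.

  step 4 ⇒ step 5: ABBCBCAAABBCBCAABCAAABABABBCABBCABBCBCAAABBCBCAA ⇒ AB·BC·BC·AA·BC·AA·AB·AB·AB·BC·BC·AA·BC·AA·AB·AB·BC·AA·AB·AB·AB·BC·AB·BC·AB·BC·BC·AA·AB·BC·BC·AA·AB·BC·BC·AA·BC·AA·AB·AB·AB·BC·BC·AA·BC·AA·AB·AB
    A ↦ AB
    B ↦ BC
    C ↦ AA

A->AB, B->BC, C->AA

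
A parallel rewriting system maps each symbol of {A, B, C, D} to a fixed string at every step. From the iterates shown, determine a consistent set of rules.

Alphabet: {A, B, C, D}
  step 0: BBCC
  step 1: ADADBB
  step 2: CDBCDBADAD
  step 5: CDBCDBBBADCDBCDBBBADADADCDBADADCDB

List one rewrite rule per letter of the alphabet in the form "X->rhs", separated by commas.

  step 1 ⇒ step 2: ADADBB ⇒ CD·B·CD·B·AD·AD
    A ↦ CD
    B ↦ AD
    D ↦ B
  step 0 ⇒ step 1: BBCC ⇒ AD·AD·B·B
    C ↦ B

A->CD, B->AD, C->B, D->B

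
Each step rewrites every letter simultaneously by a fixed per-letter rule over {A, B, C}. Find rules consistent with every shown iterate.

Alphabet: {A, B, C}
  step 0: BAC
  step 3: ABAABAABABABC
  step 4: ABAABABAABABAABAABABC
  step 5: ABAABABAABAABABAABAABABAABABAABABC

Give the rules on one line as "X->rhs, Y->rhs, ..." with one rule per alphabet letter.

  step 4 ⇒ step 5: ABAABABAABABAABAABABC ⇒ AB·A·AB·AB·A·AB·A·AB·AB·A·AB·A·AB·AB·A·AB·AB·A·AB·A·BC
    A ↦ AB
    B ↦ A
    C ↦ BC

A->AB, B->A, C->BC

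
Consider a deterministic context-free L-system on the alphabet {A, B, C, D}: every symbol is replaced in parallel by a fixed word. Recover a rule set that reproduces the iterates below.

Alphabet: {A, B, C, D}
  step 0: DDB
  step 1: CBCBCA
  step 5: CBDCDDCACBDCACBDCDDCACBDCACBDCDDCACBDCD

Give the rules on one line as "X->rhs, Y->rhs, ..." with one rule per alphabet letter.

  step 0 ⇒ step 1: DDB ⇒ CB·CB·CA
    B ↦ CA
    D ↦ CB
    A ↦ CD  (constrained at step 1)
    C ↦ D  (constrained at step 1)

A->CD, B->CA, C->D, D->CB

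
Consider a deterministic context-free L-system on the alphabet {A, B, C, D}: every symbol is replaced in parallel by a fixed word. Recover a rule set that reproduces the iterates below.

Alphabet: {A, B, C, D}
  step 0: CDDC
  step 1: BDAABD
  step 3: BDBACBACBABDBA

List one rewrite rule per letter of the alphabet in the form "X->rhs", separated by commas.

A->BA, B->C, C->BD, D->A

  step 0 ⇒ step 1: CDDC ⇒ BD·A·A·BD
    C ↦ BD
    D ↦ A
    A ↦ BA  (constrained at step 1)
    B ↦ C  (constrained at step 1)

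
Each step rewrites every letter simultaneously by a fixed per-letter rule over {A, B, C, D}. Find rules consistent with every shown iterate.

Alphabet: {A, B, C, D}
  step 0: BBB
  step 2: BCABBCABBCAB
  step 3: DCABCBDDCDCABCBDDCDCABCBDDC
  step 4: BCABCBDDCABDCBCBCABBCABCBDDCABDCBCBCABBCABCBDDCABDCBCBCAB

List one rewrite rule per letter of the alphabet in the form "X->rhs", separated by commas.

A->CBD, B->DC, C->AB, D->BC

  step 3 ⇒ step 4: DCABCBDDCDCABCBDDCDCABCBDDC ⇒ BC·AB·CBD·DC·AB·DC·BC·BC·AB·BC·AB·CBD·DC·AB·DC·BC·BC·AB·BC·AB·CBD·DC·AB·DC·BC·BC·AB
    A ↦ CBD
    B ↦ DC
    C ↦ AB
    D ↦ BC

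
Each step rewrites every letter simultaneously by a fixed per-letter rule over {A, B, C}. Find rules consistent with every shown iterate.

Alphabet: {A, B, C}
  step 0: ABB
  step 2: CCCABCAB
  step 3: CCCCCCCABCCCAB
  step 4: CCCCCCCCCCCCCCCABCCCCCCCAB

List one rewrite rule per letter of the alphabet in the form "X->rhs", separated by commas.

A->C, B->AB, C->CC

  step 3 ⇒ step 4: CCCCCCCABCCCAB ⇒ CC·CC·CC·CC·CC·CC·CC·C·AB·CC·CC·CC·C·AB
    A ↦ C
    B ↦ AB
    C ↦ CC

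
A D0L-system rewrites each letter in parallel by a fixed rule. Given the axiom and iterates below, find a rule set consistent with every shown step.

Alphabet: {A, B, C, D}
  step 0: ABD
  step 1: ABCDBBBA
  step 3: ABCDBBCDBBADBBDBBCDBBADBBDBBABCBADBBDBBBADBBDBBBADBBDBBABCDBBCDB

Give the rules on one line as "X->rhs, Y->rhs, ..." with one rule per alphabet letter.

  step 0 ⇒ step 1: ABD ⇒ ABC·DBB·BA
    A ↦ ABC
    B ↦ DBB
    D ↦ BA
    C ↦ CDB  (constrained at step 1)

A->ABC, B->DBB, C->CDB, D->BA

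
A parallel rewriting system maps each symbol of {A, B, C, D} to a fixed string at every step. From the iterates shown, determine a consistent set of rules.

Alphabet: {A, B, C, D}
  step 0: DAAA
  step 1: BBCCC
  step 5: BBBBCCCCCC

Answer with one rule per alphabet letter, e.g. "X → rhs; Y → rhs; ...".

A->C, B->A, C->D, D->BB

  step 0 ⇒ step 1: DAAA ⇒ BB·C·C·C
    A ↦ C
    D ↦ BB
    B ↦ A  (constrained at step 1)
    C ↦ D  (constrained at step 1)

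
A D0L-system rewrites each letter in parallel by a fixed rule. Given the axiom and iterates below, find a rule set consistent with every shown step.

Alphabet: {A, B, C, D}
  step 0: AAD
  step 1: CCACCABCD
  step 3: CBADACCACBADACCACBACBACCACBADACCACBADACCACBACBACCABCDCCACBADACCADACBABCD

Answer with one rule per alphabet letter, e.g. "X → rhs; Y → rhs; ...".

  step 0 ⇒ step 1: AAD ⇒ CCA·CCA·BCD
    A ↦ CCA
    D ↦ BCD
    B ↦ DA  (constrained at step 1)
    C ↦ CBA  (constrained at step 1)

A->CCA, B->DA, C->CBA, D->BCD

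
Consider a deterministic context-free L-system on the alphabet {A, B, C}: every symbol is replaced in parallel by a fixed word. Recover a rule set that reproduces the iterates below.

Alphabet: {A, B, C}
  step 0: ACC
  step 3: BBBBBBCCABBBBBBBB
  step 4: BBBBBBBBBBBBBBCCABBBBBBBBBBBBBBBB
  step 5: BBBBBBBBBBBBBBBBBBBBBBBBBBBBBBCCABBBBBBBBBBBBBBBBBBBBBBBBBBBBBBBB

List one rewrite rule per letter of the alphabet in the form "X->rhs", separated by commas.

  step 4 ⇒ step 5: BBBBBBBBBBBBBBCCABBBBBBBBBBBBBBBB ⇒ BB·BB·BB·BB·BB·BB·BB·BB·BB·BB·BB·BB·BB·BB·B·B·CCA·BB·BB·BB·BB·BB·BB·BB·BB·BB·BB·BB·BB·BB·BB·BB·BB
    A ↦ CCA
    B ↦ BB
    C ↦ B

A->CCA, B->BB, C->B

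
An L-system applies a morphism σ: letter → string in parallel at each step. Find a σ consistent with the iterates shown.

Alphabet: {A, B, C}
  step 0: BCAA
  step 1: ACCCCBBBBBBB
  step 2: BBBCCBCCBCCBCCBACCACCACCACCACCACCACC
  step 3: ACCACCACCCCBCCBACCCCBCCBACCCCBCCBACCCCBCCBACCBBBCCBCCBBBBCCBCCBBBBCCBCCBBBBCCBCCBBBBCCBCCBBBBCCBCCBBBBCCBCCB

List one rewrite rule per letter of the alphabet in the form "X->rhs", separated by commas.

  step 2 ⇒ step 3: BBBCCBCCBCCBCCBACCACCACCACCACCACCACC ⇒ ACC·ACC·ACC·CCB·CCB·ACC·CCB·CCB·ACC·CCB·CCB·ACC·CCB·CCB·ACC·BBB·CCB·CCB·BBB·CCB·CCB·BBB·CCB·CCB·BBB·CCB·CCB·BBB·CCB·CCB·BBB·CCB·CCB·BBB·CCB·CCB
    A ↦ BBB
    B ↦ ACC
    C ↦ CCB

A->BBB, B->ACC, C->CCB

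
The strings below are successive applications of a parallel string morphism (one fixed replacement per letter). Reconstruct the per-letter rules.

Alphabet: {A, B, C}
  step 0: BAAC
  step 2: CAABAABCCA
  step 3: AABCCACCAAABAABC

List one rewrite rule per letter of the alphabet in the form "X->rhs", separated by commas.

  step 2 ⇒ step 3: CAABAABCCA ⇒ AAB·C·C·A·C·C·A·AAB·AAB·C
    A ↦ C
    B ↦ A
    C ↦ AAB

A->C, B->A, C->AAB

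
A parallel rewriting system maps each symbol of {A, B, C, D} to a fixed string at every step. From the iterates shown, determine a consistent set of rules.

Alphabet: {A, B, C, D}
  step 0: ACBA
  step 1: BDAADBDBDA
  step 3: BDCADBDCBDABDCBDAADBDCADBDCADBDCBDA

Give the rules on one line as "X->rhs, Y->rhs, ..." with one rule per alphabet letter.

  step 0 ⇒ step 1: ACBA ⇒ BDA·AD·BD·BDA
    A ↦ BDA
    B ↦ BD
    C ↦ AD
    D ↦ C  (constrained at step 1)

A->BDA, B->BD, C->AD, D->C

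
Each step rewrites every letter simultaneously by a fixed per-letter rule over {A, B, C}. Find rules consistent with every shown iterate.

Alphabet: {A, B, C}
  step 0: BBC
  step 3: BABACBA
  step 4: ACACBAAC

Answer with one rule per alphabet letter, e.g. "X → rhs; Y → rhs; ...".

A->C, B->A, C->BA

  step 3 ⇒ step 4: BABACBA ⇒ A·C·A·C·BA·A·C
    A ↦ C
    B ↦ A
    C ↦ BA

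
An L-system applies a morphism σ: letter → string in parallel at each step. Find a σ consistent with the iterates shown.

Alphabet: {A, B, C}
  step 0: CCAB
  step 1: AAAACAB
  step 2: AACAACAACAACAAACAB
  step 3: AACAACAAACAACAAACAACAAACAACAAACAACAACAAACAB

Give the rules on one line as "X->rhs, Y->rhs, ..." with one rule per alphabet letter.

  step 2 ⇒ step 3: AACAACAACAACAAACAB ⇒ AAC·AAC·A·AAC·AAC·A·AAC·AAC·A·AAC·AAC·A·AAC·AAC·AAC·A·AAC·AB
    A ↦ AAC
    B ↦ AB
    C ↦ A

A->AAC, B->AB, C->A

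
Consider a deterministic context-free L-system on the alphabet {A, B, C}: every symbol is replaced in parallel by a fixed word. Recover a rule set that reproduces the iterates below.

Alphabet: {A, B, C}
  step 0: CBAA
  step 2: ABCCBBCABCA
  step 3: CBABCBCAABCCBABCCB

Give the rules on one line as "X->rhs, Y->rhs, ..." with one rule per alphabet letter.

A->CB, B->A, C->BC

  step 2 ⇒ step 3: ABCCBBCABCA ⇒ CB·A·BC·BC·A·A·BC·CB·A·BC·CB
    A ↦ CB
    B ↦ A
    C ↦ BC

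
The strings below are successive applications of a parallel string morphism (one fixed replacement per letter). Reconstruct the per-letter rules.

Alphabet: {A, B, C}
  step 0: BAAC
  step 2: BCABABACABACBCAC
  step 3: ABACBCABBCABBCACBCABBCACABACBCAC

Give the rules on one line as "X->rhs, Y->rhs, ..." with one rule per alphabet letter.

  step 2 ⇒ step 3: BCABABACABACBCAC ⇒ AB·AC·BC·AB·BC·AB·BC·AC·BC·AB·BC·AC·AB·AC·BC·AC
    A ↦ BC
    B ↦ AB
    C ↦ AC

A->BC, B->AB, C->AC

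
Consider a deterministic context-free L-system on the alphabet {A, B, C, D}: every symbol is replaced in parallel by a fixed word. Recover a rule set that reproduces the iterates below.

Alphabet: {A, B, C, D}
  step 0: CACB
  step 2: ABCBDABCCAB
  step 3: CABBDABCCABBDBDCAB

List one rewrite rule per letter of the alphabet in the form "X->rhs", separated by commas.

A->C, B->AB, C->BD, D->C

  step 2 ⇒ step 3: ABCBDABCCAB ⇒ C·AB·BD·AB·C·C·AB·BD·BD·C·AB
    A ↦ C
    B ↦ AB
    C ↦ BD
    D ↦ C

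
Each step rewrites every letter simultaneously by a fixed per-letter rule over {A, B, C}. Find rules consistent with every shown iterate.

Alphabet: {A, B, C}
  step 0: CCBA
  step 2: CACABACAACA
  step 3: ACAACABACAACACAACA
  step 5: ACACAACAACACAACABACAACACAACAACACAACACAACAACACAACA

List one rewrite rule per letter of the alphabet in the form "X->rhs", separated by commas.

  step 2 ⇒ step 3: CACABACAACA ⇒ A·CA·A·CA·BA·CA·A·CA·CA·A·CA
    A ↦ CA
    B ↦ BA
    C ↦ A

A->CA, B->BA, C->A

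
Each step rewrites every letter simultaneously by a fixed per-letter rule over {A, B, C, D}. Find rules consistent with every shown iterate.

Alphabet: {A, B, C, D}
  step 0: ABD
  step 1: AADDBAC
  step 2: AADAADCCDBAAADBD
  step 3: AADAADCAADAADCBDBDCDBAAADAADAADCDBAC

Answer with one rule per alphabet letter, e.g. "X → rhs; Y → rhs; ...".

A->AAD, B->DBA, C->BD, D->C

  step 2 ⇒ step 3: AADAADCCDBAAADBD ⇒ AAD·AAD·C·AAD·AAD·C·BD·BD·C·DBA·AAD·AAD·AAD·C·DBA·C
    A ↦ AAD
    B ↦ DBA
    C ↦ BD
    D ↦ C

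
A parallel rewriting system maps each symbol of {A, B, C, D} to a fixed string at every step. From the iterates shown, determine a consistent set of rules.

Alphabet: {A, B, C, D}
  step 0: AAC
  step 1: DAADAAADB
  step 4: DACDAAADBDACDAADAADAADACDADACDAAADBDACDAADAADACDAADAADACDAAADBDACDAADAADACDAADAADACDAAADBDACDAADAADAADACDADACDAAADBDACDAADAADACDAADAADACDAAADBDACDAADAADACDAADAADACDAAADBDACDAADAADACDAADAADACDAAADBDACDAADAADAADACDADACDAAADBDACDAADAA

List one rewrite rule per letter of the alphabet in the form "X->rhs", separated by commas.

A->DAA, B->DA, C->ADB, D->DAC

  step 0 ⇒ step 1: AAC ⇒ DAA·DAA·ADB
    A ↦ DAA
    C ↦ ADB
    B ↦ DA  (constrained at step 1)
    D ↦ DAC  (constrained at step 1)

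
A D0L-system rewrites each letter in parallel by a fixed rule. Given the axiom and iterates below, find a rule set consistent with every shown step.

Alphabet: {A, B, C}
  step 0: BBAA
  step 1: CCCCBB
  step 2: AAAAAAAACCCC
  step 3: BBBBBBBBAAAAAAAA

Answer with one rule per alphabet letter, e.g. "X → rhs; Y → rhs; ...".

  step 2 ⇒ step 3: AAAAAAAACCCC ⇒ B·B·B·B·B·B·B·B·AA·AA·AA·AA
    A ↦ B
    C ↦ AA
  step 0 ⇒ step 1: BBAA ⇒ CC·CC·B·B
    B ↦ CC

A->B, B->CC, C->AA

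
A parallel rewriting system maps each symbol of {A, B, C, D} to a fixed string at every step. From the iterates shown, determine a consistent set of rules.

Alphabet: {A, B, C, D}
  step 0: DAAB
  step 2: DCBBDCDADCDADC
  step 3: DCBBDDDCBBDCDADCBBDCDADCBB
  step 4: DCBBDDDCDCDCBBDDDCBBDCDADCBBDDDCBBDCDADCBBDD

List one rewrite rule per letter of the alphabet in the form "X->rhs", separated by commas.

A->DA, B->D, C->BB, D->DC

  step 3 ⇒ step 4: DCBBDDDCBBDCDADCBBDCDADCBB ⇒ DC·BB·D·D·DC·DC·DC·BB·D·D·DC·BB·DC·DA·DC·BB·D·D·DC·BB·DC·DA·DC·BB·D·D
    A ↦ DA
    B ↦ D
    C ↦ BB
    D ↦ DC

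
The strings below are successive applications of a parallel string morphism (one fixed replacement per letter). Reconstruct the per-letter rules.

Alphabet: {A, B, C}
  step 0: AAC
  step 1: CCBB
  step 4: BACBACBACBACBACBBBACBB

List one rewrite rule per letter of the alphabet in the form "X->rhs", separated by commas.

  step 0 ⇒ step 1: AAC ⇒ C·C·BB
    A ↦ C
    C ↦ BB
    B ↦ BA  (constrained at step 1)

A->C, B->BA, C->BB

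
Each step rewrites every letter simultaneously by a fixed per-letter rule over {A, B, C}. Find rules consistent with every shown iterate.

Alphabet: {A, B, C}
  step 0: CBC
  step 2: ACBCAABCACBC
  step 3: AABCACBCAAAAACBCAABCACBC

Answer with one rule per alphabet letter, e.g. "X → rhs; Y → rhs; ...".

  step 2 ⇒ step 3: ACBCAABCACBC ⇒ AA·BC·AC·BC·AA·AA·AC·BC·AA·BC·AC·BC
    A ↦ AA
    B ↦ AC
    C ↦ BC

A->AA, B->AC, C->BC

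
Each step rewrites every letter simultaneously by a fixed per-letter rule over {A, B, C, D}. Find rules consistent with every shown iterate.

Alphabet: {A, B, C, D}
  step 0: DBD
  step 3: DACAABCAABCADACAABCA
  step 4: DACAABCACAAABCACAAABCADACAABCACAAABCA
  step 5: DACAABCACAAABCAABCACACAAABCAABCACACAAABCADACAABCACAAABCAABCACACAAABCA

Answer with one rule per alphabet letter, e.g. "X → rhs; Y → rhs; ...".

A->CA, B->A, C->AB, D->DA

  step 4 ⇒ step 5: DACAABCACAAABCACAAABCADACAABCACAAABCA ⇒ DA·CA·AB·CA·CA·A·AB·CA·AB·CA·CA·CA·A·AB·CA·AB·CA·CA·CA·A·AB·CA·DA·CA·AB·CA·CA·A·AB·CA·AB·CA·CA·CA·A·AB·CA
    A ↦ CA
    B ↦ A
    C ↦ AB
    D ↦ DA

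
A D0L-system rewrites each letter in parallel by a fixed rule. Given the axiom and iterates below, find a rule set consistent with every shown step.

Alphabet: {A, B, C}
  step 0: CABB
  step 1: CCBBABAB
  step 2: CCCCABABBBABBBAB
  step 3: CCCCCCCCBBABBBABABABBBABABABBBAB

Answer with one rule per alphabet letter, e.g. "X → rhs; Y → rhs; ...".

A->BB, B->AB, C->CC

  step 2 ⇒ step 3: CCCCABABBBABBBAB ⇒ CC·CC·CC·CC·BB·AB·BB·AB·AB·AB·BB·AB·AB·AB·BB·AB
    A ↦ BB
    B ↦ AB
    C ↦ CC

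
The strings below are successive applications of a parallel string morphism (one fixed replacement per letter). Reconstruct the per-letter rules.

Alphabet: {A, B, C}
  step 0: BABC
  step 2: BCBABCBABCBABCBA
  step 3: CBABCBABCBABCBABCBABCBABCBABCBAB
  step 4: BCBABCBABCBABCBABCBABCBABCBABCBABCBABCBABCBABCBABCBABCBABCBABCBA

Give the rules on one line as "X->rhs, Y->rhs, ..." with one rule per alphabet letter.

A->B, B->CBA, C->B

  step 3 ⇒ step 4: CBABCBABCBABCBABCBABCBABCBABCBAB ⇒ B·CBA·B·CBA·B·CBA·B·CBA·B·CBA·B·CBA·B·CBA·B·CBA·B·CBA·B·CBA·B·CBA·B·CBA·B·CBA·B·CBA·B·CBA·B·CBA
    A ↦ B
    B ↦ CBA
    C ↦ B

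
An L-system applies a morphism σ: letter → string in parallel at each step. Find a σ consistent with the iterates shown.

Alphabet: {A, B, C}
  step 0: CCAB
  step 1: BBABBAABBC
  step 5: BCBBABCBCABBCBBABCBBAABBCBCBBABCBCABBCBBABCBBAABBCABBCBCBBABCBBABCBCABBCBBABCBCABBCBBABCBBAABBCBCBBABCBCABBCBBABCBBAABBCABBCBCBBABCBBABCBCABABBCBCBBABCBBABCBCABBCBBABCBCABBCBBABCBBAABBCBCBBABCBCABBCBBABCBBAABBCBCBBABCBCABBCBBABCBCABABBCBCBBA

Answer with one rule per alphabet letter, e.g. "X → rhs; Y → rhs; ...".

A->AB, B->BC, C->BBA

  step 0 ⇒ step 1: CCAB ⇒ BBA·BBA·AB·BC
    A ↦ AB
    B ↦ BC
    C ↦ BBA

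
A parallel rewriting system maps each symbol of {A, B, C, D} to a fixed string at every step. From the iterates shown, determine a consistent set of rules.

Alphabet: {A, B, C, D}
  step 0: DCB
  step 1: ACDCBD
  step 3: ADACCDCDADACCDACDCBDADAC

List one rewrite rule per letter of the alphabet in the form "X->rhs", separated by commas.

A->DAC, B->CBD, C->CD, D->A

  step 0 ⇒ step 1: DCB ⇒ A·CD·CBD
    B ↦ CBD
    C ↦ CD
    D ↦ A
    A ↦ DAC  (constrained at step 1)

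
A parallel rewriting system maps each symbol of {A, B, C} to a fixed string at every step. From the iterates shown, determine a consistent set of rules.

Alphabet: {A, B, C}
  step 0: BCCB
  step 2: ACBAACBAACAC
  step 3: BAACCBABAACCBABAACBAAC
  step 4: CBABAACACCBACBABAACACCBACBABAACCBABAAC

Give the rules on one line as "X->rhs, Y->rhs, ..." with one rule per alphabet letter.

  step 3 ⇒ step 4: BAACCBABAACCBABAACBAAC ⇒ C·BA·BA·AC·AC·C·BA·C·BA·BA·AC·AC·C·BA·C·BA·BA·AC·C·BA·BA·AC
    A ↦ BA
    B ↦ C
    C ↦ AC

A->BA, B->C, C->AC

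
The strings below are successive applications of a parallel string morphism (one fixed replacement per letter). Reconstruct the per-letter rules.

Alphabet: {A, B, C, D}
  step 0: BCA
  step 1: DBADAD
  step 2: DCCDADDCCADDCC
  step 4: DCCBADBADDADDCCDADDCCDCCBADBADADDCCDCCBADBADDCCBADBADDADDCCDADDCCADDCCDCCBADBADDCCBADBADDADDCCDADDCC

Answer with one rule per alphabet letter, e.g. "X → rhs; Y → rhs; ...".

A->AD, B->D, C->BAD, D->DCC

  step 1 ⇒ step 2: DBADAD ⇒ DCC·D·AD·DCC·AD·DCC
    A ↦ AD
    B ↦ D
    D ↦ DCC
  step 0 ⇒ step 1: BCA ⇒ D·BAD·AD
    C ↦ BAD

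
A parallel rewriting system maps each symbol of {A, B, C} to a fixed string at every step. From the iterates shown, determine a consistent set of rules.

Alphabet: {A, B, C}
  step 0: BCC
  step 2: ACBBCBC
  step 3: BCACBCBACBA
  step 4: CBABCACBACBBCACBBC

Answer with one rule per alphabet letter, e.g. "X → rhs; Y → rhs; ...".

A->BC, B->CB, C->A

  step 3 ⇒ step 4: BCACBCBACBA ⇒ CB·A·BC·A·CB·A·CB·BC·A·CB·BC
    A ↦ BC
    B ↦ CB
    C ↦ A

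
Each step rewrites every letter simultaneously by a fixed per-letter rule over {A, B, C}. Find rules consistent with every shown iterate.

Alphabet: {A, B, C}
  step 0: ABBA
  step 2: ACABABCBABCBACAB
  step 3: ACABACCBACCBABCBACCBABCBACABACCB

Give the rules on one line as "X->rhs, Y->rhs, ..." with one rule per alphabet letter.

A->AC, B->CB, C->AB

  step 2 ⇒ step 3: ACABABCBABCBACAB ⇒ AC·AB·AC·CB·AC·CB·AB·CB·AC·CB·AB·CB·AC·AB·AC·CB
    A ↦ AC
    B ↦ CB
    C ↦ AB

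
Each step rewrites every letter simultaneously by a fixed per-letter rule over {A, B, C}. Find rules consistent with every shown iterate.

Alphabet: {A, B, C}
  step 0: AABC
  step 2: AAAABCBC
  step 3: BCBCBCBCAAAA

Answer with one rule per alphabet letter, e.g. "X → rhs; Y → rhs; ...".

A->BC, B->A, C->A

  step 2 ⇒ step 3: AAAABCBC ⇒ BC·BC·BC·BC·A·A·A·A
    A ↦ BC
    B ↦ A
    C ↦ A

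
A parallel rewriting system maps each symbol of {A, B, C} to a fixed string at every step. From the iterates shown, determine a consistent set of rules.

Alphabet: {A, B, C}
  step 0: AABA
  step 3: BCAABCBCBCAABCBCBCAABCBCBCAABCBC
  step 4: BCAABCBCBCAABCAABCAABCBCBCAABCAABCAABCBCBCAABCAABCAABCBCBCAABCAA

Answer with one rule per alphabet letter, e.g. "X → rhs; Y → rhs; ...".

A->BC, B->BC, C->AA

  step 3 ⇒ step 4: BCAABCBCBCAABCBCBCAABCBCBCAABCBC ⇒ BC·AA·BC·BC·BC·AA·BC·AA·BC·AA·BC·BC·BC·AA·BC·AA·BC·AA·BC·BC·BC·AA·BC·AA·BC·AA·BC·BC·BC·AA·BC·AA
    A ↦ BC
    B ↦ BC
    C ↦ AA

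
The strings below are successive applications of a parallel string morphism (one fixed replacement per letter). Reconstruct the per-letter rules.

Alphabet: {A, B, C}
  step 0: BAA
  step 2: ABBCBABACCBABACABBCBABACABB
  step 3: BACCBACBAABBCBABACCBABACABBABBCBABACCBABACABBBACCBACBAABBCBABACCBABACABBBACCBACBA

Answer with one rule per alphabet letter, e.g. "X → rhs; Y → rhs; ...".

A->BAC, B->CBA, C->ABB

  step 2 ⇒ step 3: ABBCBABACCBABACABBCBABACABB ⇒ BAC·CBA·CBA·ABB·CBA·BAC·CBA·BAC·ABB·ABB·CBA·BAC·CBA·BAC·ABB·BAC·CBA·CBA·ABB·CBA·BAC·CBA·BAC·ABB·BAC·CBA·CBA
    A ↦ BAC
    B ↦ CBA
    C ↦ ABB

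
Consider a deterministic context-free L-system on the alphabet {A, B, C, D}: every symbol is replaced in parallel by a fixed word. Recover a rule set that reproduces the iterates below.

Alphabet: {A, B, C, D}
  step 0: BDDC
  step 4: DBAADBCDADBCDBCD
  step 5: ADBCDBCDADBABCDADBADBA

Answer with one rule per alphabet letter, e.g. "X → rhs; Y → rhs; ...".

A->BCD, B->D, C->B, D->A

  step 4 ⇒ step 5: DBAADBCDADBCDBCD ⇒ A·D·BCD·BCD·A·D·B·A·BCD·A·D·B·A·D·B·A
    A ↦ BCD
    B ↦ D
    C ↦ B
    D ↦ A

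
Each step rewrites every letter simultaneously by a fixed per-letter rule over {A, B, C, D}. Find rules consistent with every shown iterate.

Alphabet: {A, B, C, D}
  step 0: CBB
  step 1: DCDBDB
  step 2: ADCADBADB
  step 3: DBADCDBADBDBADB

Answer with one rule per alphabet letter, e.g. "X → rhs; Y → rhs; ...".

  step 2 ⇒ step 3: ADCADBADB ⇒ DB·A·DC·DB·A·DB·DB·A·DB
    A ↦ DB
    B ↦ DB
    C ↦ DC
    D ↦ A

A->DB, B->DB, C->DC, D->A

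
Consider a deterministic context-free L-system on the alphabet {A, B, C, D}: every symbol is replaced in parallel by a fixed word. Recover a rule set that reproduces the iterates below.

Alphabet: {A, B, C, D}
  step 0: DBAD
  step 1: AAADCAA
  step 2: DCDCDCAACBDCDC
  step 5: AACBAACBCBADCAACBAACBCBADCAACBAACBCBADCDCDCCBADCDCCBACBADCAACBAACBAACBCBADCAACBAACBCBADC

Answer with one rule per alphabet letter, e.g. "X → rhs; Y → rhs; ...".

A->DC, B->A, C->CB, D->AA

  step 1 ⇒ step 2: AAADCAA ⇒ DC·DC·DC·AA·CB·DC·DC
    A ↦ DC
    C ↦ CB
    D ↦ AA
  step 0 ⇒ step 1: DBAD ⇒ AA·A·DC·AA
    B ↦ A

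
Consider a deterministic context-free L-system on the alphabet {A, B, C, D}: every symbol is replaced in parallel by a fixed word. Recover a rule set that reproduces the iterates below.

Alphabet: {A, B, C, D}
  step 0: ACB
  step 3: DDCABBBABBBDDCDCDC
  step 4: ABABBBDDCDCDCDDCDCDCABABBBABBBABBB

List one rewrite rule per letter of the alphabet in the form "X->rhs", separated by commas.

  step 3 ⇒ step 4: DDCABBBABBBDDCDCDC ⇒ AB·AB·BB·D·DC·DC·DC·D·DC·DC·DC·AB·AB·BB·AB·BB·AB·BB
    A ↦ D
    B ↦ DC
    C ↦ BB
    D ↦ AB

A->D, B->DC, C->BB, D->AB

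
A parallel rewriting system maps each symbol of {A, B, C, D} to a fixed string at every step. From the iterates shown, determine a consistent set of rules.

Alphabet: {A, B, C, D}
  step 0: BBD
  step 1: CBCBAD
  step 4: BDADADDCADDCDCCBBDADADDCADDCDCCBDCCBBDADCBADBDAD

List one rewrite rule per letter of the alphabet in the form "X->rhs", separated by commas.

A->BD, B->CB, C->DC, D->AD

  step 0 ⇒ step 1: BBD ⇒ CB·CB·AD
    B ↦ CB
    D ↦ AD
    A ↦ BD  (constrained at step 1)
    C ↦ DC  (constrained at step 1)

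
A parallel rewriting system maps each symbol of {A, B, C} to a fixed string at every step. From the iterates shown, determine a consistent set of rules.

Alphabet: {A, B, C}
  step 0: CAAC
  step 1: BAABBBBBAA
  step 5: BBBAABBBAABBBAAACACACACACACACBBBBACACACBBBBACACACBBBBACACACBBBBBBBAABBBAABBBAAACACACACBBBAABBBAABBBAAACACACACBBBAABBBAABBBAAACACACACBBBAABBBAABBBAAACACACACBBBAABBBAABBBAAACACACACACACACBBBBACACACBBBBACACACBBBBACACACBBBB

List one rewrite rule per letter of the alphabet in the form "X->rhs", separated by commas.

A->BB, B->AC, C->BAA

  step 0 ⇒ step 1: CAAC ⇒ BAA·BB·BB·BAA
    A ↦ BB
    C ↦ BAA
    B ↦ AC  (constrained at step 1)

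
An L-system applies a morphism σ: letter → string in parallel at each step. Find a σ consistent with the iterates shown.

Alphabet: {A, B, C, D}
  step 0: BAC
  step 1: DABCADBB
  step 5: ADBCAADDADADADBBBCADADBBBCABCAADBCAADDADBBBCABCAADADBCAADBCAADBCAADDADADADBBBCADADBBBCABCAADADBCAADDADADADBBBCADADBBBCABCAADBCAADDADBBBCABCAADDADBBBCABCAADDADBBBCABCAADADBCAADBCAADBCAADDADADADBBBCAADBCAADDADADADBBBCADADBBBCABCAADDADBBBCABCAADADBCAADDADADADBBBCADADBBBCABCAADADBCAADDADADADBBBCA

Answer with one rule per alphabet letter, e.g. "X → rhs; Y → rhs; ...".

  step 0 ⇒ step 1: BAC ⇒ DA·BCA·DBB
    A ↦ BCA
    B ↦ DA
    C ↦ DBB
    D ↦ AD  (constrained at step 1)

A->BCA, B->DA, C->DBB, D->AD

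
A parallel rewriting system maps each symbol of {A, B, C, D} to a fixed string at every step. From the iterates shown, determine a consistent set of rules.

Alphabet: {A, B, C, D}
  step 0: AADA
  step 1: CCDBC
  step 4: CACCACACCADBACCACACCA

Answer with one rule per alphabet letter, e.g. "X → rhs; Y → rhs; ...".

A->C, B->A, C->CA, D->DB

  step 0 ⇒ step 1: AADA ⇒ C·C·DB·C
    A ↦ C
    D ↦ DB
    B ↦ A  (constrained at step 1)
    C ↦ CA  (constrained at step 1)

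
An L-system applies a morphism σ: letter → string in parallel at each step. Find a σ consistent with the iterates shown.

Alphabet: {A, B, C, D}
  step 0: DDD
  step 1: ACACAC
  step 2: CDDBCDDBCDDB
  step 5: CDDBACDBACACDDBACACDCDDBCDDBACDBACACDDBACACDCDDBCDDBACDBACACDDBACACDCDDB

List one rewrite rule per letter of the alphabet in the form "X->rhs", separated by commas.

A->CD, B->D, C->DB, D->AC

  step 1 ⇒ step 2: ACACAC ⇒ CD·DB·CD·DB·CD·DB
    A ↦ CD
    C ↦ DB
    B ↦ D  (constrained at step 2)
  step 0 ⇒ step 1: DDD ⇒ AC·AC·AC
    D ↦ AC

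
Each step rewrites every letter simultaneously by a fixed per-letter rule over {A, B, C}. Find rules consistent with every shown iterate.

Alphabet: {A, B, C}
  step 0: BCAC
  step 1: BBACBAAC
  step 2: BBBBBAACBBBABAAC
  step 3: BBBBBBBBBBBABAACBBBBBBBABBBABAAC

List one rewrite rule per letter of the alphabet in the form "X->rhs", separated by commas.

  step 2 ⇒ step 3: BBBBBAACBBBABAAC ⇒ BB·BB·BB·BB·BB·BA·BA·AC·BB·BB·BB·BA·BB·BA·BA·AC
    A ↦ BA
    B ↦ BB
    C ↦ AC

A->BA, B->BB, C->AC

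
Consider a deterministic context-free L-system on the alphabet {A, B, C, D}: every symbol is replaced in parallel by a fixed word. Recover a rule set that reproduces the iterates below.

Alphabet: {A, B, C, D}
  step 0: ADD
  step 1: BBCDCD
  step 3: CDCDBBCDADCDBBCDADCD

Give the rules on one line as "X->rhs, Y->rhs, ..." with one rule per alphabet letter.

  step 0 ⇒ step 1: ADD ⇒ BB·CD·CD
    A ↦ BB
    D ↦ CD
    B ↦ D  (constrained at step 1)
    C ↦ AD  (constrained at step 1)

A->BB, B->D, C->AD, D->CD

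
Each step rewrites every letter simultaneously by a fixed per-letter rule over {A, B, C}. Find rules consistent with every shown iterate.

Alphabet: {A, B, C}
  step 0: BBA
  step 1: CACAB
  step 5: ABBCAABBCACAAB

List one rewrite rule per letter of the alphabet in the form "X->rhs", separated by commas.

A->B, B->CA, C->A

  step 0 ⇒ step 1: BBA ⇒ CA·CA·B
    A ↦ B
    B ↦ CA
    C ↦ A  (constrained at step 1)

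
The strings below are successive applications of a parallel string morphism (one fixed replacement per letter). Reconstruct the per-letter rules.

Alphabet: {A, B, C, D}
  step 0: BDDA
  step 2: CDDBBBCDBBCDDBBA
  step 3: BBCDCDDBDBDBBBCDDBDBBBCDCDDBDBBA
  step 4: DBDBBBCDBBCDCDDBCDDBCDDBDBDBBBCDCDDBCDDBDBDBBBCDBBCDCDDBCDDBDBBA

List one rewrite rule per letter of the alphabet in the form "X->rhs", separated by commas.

  step 3 ⇒ step 4: BBCDCDDBDBDBBBCDDBDBBBCDCDDBDBBA ⇒ DB·DB·BB·CD·BB·CD·CD·DB·CD·DB·CD·DB·DB·DB·BB·CD·CD·DB·CD·DB·DB·DB·BB·CD·BB·CD·CD·DB·CD·DB·DB·BA
    A ↦ BA
    B ↦ DB
    C ↦ BB
    D ↦ CD

A->BA, B->DB, C->BB, D->CD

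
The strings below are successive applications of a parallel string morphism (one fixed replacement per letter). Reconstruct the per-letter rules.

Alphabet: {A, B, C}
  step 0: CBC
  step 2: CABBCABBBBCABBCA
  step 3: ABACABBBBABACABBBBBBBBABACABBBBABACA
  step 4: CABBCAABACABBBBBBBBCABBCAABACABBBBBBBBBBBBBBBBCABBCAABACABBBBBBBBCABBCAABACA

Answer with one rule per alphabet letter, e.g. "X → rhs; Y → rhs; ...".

A->CA, B->BB, C->ABA

  step 3 ⇒ step 4: ABACABBBBABACABBBBBBBBABACABBBBABACA ⇒ CA·BB·CA·ABA·CA·BB·BB·BB·BB·CA·BB·CA·ABA·CA·BB·BB·BB·BB·BB·BB·BB·BB·CA·BB·CA·ABA·CA·BB·BB·BB·BB·CA·BB·CA·ABA·CA
    A ↦ CA
    B ↦ BB
    C ↦ ABA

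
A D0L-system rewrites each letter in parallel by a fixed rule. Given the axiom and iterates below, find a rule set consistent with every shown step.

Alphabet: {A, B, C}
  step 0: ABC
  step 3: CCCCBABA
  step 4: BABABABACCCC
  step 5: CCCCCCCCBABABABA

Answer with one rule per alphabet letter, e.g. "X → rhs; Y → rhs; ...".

  step 4 ⇒ step 5: BABABABACCCC ⇒ C·C·C·C·C·C·C·C·BA·BA·BA·BA
    A ↦ C
    B ↦ C
    C ↦ BA

A->C, B->C, C->BA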